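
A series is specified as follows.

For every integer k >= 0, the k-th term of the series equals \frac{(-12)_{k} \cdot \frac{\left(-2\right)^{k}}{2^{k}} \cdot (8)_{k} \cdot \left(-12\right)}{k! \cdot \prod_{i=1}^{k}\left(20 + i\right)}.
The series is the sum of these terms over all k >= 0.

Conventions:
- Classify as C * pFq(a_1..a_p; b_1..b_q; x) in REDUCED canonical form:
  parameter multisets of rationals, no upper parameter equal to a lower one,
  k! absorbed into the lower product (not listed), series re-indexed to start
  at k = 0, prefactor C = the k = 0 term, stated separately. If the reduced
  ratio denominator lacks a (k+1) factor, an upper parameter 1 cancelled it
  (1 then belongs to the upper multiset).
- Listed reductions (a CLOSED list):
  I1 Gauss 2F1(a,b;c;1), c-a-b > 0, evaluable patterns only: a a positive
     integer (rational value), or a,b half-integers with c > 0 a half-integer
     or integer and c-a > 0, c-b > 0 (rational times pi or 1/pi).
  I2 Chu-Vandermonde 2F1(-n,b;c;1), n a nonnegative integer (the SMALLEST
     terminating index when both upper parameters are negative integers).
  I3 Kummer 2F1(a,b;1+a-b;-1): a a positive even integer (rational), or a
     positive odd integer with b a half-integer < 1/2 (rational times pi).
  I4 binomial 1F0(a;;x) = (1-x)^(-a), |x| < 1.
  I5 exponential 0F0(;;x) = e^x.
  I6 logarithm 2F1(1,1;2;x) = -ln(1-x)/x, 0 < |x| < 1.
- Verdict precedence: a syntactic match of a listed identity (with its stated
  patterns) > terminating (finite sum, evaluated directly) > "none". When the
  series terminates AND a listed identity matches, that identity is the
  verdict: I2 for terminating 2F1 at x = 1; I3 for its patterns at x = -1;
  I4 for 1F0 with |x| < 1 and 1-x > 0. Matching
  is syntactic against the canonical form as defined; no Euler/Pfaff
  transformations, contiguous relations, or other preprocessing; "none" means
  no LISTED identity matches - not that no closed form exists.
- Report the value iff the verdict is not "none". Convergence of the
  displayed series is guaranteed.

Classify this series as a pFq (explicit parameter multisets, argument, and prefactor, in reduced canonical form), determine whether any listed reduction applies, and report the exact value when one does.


The series (x = -1) is 2F1: upper {-12, 8}, lower {21}, prefactor -12. Verdict: this is Kummer (I3) (x = -1; c = 21 equals 1+a-b for upper {-12, 8}: listed pattern). Exact value: -\frac{5814}{7}.

The tell: t_0 being -12, the lower running product (prefactor -12) is a rising factorial.
Adjacent-term ratio: r(k) = -1 * (k-12) (k+8) / [(k+21) (k+1)] ; factor over Q: parameters, x = -1, and C = -12.


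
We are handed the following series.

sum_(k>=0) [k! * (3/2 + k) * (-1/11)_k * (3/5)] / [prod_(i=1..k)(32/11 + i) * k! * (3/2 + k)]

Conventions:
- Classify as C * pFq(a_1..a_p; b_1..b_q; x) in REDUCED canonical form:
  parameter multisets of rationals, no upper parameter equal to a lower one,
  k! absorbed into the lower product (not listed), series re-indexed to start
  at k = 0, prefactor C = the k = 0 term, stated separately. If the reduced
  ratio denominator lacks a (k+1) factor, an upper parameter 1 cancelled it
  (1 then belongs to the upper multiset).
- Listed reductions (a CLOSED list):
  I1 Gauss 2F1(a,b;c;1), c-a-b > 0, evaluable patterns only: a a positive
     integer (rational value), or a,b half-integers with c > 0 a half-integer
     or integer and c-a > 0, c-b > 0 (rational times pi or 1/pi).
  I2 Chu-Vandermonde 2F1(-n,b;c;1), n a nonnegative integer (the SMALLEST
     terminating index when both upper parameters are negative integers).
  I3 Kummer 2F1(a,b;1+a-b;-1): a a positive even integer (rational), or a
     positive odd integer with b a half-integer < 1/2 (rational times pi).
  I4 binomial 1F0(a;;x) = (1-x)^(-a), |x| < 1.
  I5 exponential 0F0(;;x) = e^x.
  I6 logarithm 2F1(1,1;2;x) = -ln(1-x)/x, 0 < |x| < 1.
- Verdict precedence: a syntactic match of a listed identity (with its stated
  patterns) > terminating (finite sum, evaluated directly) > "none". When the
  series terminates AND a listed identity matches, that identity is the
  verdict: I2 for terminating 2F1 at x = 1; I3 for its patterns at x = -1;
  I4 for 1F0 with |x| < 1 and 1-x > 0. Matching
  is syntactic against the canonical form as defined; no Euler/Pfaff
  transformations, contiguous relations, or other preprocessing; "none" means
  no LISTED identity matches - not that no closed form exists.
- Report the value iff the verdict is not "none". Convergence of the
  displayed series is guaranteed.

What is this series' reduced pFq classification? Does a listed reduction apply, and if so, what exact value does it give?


Reduced: x = 1, 2F1, upper = {-1/11, 1}, lower = {43/11}, C = 3/5. Verdict: the Gauss summation I1 fires (x = 1: the Gamma ratio telescopes since c-a-b = 3 > 0 and a = 1 in Z>0). Its exact value is 32/55.

Structural cue: with t_0 = 3/5, the factorial ratio (prefactor 3/5) (k+a-1)!/(a-1)! is a rising factorial (a)_k.
Adjacent-term ratio: r(k) = 1 * (k-1/11) (k+1) / [(k+43/11) (k+1)] - rational in k. x = 1; t_0 = 3/5; negate the roots.


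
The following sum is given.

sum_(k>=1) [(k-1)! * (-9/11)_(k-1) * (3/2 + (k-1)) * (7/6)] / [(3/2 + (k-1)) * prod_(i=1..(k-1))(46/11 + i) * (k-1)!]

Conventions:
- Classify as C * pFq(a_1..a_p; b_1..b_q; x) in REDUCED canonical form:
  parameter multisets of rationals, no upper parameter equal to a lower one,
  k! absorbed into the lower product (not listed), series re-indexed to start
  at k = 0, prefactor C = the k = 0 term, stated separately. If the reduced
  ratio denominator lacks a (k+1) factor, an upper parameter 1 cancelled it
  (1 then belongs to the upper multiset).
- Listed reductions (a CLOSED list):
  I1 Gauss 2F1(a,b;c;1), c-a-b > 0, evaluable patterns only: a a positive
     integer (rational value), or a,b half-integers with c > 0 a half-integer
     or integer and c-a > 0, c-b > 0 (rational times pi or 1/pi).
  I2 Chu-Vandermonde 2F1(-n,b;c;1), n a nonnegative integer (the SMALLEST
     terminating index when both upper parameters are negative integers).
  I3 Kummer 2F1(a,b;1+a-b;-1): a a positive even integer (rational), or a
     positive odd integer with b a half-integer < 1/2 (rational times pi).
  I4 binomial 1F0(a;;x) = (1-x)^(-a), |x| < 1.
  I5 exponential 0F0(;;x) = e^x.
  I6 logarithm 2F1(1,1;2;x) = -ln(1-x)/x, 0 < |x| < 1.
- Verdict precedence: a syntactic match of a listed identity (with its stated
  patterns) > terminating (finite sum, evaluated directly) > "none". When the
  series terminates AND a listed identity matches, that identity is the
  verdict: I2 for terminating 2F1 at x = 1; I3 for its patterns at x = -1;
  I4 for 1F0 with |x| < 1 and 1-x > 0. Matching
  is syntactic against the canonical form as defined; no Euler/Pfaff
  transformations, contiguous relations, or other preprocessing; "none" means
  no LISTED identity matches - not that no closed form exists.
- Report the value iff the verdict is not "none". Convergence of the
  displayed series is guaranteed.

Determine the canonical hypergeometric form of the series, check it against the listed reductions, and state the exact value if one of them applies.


Classification (C = 7/6): 2F1 with upper {-9/11, 1}, lower {57/11}, argument x = 1. Verdict at x = 1: Gauss (I1, integer-parameter pattern) matches (x = 1: the Gamma ratio telescopes since c-a-b = 5 > 0 and a = 1 in Z>0). Its exact value is 161/165.

Structural cue: t_0 being 7/6, the factorial ratio (C = 7/6, x = 1) (k+a-1)!/(a-1)! is a rising factorial (a)_k.
Consecutive-term ratio: r(k) = 1 * (k-9/11) (k+1) / [(k+57/11) (k+1)] - rational in k. x = 1; t_0 = 7/6; negate the roots.


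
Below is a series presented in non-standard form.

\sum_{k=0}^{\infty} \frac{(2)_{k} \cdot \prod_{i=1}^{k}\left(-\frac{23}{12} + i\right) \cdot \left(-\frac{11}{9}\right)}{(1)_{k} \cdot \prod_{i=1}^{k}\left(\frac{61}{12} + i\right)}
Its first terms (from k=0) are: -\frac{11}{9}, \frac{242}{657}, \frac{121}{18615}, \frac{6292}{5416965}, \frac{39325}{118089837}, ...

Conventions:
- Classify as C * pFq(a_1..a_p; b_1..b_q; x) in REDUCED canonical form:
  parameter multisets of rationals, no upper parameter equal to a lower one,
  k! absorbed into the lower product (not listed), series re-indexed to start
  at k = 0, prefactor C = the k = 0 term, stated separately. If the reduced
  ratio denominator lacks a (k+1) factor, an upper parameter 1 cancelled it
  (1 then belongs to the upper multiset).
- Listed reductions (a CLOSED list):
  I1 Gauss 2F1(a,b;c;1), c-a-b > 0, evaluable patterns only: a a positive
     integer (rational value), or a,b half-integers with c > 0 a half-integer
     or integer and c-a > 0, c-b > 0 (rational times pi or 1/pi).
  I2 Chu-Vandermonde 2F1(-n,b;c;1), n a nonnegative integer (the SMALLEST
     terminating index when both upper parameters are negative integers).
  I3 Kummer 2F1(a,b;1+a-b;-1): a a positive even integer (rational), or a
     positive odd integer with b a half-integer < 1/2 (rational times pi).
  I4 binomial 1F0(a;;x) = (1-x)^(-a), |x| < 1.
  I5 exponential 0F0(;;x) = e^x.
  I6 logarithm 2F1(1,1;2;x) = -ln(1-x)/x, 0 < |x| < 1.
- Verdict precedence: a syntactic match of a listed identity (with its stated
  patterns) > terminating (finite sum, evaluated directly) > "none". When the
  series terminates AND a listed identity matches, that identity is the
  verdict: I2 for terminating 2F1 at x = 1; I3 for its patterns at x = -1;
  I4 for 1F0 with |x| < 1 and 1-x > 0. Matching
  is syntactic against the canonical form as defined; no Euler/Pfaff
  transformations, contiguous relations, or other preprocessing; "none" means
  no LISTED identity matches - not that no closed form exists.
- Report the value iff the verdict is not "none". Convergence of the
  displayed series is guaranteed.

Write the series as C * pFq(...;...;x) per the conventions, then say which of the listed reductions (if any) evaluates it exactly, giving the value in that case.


At argument 1: a 2F1 with upper {-\frac{11}{12}, 2}, lower {\frac{73}{12}}, scaled by C = -\frac{11}{9}. Verdict: Gauss (I1, integer-parameter pattern) matches (x = 1: the Gamma ratio telescopes since c-a-b = 5 > 0 and a = 2 in Z>0). Its exact value is -\frac{32879}{38880}.

Structural cue: with t_0 = -\frac{11}{9}, the lower running product (prefactor -11/9) is a rising factorial.
Step ratio: r(k) = 1 * (k-\frac{11}{12}) (k+2) / [(k+\frac{73}{12}) (k+1)] ; factor over Q: parameters, x = 1, and C = -\frac{11}{9}.


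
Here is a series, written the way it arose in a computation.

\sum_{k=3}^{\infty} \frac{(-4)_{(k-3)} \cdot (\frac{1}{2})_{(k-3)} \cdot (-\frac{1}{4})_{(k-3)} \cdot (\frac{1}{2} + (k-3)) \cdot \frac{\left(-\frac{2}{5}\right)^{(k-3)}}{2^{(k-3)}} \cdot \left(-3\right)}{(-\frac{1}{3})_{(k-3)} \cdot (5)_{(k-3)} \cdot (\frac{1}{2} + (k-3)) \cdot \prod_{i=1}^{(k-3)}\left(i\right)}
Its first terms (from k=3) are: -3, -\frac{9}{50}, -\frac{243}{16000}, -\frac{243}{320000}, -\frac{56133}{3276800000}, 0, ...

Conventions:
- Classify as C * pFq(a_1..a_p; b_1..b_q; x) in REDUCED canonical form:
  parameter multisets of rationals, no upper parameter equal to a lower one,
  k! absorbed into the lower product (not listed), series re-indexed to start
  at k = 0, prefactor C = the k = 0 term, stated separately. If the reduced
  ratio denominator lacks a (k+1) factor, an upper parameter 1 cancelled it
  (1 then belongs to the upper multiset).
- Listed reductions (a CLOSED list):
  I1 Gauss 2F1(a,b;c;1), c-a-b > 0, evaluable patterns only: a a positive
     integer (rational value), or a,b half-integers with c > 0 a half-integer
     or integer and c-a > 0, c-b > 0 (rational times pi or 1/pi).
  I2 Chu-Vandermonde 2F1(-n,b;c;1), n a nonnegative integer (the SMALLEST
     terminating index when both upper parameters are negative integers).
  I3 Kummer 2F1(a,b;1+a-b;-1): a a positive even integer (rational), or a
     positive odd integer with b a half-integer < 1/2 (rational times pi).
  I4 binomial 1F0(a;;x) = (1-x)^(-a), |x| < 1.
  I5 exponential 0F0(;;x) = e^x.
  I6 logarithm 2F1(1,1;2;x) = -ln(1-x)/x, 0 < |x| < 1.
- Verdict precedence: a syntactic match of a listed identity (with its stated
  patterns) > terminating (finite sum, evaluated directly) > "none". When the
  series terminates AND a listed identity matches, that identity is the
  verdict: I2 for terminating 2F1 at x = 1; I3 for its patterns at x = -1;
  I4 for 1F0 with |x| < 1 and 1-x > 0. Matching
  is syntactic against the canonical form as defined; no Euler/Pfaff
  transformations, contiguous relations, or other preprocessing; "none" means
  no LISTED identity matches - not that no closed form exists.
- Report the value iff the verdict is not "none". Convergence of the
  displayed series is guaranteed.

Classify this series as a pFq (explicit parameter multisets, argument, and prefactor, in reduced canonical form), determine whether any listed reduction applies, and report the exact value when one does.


At argument -\frac{1}{5}: a 3F2 with upper {-4, -\frac{1}{4}, \frac{1}{2}}, lower {-\frac{1}{3}, 5}, scaled by C = -3. Verdict: terminating - no listed pattern fits, but -4 in the upper list cuts the series at k = 4; direct evaluation. Exact value: -\frac{10472534853}{3276800000}.

First insight: t_0 being -3, the two k-th powers (prefactor -3) combine into one argument.
Consecutive-term ratio: r(k) = -\frac{1}{5} * (k-4) (k-\frac{1}{4}) (k+\frac{1}{2}) / [(k-\frac{1}{3}) (k+5) (k+1)] - rational; roots negated = parameters, x = -\frac{1}{5}, C = -3.


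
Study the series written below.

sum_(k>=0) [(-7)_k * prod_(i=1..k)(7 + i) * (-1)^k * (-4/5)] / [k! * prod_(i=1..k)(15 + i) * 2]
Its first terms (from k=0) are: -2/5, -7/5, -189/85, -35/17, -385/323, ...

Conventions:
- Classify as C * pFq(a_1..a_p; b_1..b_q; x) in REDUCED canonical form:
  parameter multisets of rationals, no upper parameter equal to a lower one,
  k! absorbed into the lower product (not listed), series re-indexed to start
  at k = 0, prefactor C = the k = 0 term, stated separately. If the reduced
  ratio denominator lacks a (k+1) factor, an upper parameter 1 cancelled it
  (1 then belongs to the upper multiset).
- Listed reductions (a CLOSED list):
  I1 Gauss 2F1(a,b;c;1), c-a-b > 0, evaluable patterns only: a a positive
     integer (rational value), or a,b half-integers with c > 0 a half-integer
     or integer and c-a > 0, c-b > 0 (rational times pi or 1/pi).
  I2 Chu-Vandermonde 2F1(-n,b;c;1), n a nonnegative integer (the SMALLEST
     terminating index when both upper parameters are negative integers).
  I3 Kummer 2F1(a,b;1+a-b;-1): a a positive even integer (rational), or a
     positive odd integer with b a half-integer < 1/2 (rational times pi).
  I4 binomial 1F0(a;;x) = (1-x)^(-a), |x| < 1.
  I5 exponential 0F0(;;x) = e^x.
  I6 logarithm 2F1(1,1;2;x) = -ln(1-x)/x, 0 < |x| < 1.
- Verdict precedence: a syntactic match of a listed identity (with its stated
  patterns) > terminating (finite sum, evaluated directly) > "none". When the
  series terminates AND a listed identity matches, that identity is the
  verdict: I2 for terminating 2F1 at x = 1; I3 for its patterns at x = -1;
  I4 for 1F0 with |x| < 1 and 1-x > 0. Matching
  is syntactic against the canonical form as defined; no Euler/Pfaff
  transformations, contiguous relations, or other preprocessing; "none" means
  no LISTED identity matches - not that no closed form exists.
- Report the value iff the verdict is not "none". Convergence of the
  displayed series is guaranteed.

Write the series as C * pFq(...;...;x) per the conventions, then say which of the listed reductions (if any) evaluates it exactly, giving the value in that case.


This is -2/5 * 2F1(-7, 8; 16; -1) in reduced canonical form. Verdict (x = -1): Kummer (I3) applies (x = -1; c = 16 equals 1+a-b for upper {-7, 8}: listed pattern). Exact value: -39/5.

Structural cue: t_0 being -2/5, the lower running product (C = -2/5, x = -1) is a rising factorial.
Step ratio: r(k) = (-1) * (k-7) (k+8) / [(k+16) (k+1)] - rational in k, leading ratio (-1); with t_0 = -2/5, classification follows.


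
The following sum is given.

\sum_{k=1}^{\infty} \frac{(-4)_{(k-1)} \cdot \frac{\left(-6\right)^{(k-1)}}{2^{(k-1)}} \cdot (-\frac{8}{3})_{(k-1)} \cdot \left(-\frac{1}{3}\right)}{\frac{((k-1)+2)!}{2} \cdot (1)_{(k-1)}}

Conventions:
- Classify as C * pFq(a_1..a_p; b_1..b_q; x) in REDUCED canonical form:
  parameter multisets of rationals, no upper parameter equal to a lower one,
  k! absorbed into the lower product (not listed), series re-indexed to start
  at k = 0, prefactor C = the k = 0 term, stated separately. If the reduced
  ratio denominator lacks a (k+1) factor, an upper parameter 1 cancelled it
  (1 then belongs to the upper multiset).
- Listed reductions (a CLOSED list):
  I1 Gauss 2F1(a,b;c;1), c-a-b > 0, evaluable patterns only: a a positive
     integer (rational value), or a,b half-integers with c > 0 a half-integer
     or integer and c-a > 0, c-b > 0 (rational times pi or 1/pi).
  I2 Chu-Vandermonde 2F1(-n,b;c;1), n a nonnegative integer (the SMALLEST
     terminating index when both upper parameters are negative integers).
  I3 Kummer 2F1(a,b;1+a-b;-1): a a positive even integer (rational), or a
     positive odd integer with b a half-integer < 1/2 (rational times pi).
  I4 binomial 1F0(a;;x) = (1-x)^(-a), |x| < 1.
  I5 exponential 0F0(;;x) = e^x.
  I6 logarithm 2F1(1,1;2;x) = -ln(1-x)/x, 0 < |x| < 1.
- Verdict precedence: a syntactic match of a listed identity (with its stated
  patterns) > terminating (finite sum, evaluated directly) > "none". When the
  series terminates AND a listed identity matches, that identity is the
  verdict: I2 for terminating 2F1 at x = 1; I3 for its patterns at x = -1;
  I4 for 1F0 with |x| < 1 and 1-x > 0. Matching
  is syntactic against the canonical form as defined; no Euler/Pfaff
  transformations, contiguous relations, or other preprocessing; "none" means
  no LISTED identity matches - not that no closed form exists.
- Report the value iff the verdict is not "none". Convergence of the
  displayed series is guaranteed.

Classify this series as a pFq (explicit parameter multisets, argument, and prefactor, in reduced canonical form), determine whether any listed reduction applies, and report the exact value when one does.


Prefactor -\frac{1}{3}, argument -3: 2F1 with upper {-4, -\frac{8}{3}} over lower {3}. Verdict: terminating. (-4)_k vanishes past k = 4, leaving a 5-term sum, computed directly. Its exact value is -\frac{43}{27}.

Key observation: with t_0 = -\frac{1}{3}, the denominator's factorial ratio (C = -1/3) is a lower Pochhammer.
Ratio: r(k) = -3 * (k-4) (k-\frac{8}{3}) / [(k+3) (k+1)] ; factor over Q: parameters, x = -3, and C = -\frac{1}{3}.


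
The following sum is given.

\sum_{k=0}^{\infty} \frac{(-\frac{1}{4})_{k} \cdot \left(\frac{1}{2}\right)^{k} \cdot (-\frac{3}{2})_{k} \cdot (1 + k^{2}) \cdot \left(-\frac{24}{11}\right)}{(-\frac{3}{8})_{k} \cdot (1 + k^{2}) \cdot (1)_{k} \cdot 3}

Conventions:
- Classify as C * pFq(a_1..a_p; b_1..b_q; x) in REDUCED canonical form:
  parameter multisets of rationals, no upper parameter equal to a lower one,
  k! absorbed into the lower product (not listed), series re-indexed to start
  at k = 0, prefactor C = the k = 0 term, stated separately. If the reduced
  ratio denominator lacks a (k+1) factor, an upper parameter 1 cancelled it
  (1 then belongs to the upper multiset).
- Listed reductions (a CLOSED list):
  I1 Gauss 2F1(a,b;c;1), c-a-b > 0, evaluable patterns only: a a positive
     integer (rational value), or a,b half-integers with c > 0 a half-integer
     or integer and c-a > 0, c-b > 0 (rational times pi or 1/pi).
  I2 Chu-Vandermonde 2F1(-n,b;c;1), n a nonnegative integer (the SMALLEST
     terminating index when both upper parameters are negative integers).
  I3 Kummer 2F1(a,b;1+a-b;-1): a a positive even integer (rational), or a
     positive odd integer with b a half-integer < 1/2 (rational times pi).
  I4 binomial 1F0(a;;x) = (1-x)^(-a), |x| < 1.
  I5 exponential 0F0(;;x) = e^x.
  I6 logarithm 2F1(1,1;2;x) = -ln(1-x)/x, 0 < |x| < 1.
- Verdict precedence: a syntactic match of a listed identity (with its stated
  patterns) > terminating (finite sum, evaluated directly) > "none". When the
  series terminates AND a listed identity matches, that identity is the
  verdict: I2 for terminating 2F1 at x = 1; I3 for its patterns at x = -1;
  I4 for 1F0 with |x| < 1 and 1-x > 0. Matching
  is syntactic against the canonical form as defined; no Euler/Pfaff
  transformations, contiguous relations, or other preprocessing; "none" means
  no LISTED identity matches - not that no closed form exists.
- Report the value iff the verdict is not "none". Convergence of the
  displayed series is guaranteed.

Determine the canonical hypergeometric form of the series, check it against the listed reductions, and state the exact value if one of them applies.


The series (x = \frac{1}{2}) is 2F1: upper {-\frac{3}{2}, -\frac{1}{4}}, lower {-\frac{3}{8}}, prefactor -\frac{8}{11}. Verdict: none. A 2F1 with upper {-\frac{3}{2}, -\frac{1}{4}} fits none of I1-I6 at x = \frac{1}{2}; the sum runs forever.

The tell: from the first term -\frac{8}{11}: the constant factors (C = -8/11) combine into one prefactor.
Consecutive-term ratio: r(k) = \frac{1}{2} * (k-\frac{3}{2}) (k-\frac{1}{4}) / [(k-\frac{3}{8}) (k+1)] - rational in k. x = \frac{1}{2}; t_0 = -\frac{8}{11}; negate the roots.


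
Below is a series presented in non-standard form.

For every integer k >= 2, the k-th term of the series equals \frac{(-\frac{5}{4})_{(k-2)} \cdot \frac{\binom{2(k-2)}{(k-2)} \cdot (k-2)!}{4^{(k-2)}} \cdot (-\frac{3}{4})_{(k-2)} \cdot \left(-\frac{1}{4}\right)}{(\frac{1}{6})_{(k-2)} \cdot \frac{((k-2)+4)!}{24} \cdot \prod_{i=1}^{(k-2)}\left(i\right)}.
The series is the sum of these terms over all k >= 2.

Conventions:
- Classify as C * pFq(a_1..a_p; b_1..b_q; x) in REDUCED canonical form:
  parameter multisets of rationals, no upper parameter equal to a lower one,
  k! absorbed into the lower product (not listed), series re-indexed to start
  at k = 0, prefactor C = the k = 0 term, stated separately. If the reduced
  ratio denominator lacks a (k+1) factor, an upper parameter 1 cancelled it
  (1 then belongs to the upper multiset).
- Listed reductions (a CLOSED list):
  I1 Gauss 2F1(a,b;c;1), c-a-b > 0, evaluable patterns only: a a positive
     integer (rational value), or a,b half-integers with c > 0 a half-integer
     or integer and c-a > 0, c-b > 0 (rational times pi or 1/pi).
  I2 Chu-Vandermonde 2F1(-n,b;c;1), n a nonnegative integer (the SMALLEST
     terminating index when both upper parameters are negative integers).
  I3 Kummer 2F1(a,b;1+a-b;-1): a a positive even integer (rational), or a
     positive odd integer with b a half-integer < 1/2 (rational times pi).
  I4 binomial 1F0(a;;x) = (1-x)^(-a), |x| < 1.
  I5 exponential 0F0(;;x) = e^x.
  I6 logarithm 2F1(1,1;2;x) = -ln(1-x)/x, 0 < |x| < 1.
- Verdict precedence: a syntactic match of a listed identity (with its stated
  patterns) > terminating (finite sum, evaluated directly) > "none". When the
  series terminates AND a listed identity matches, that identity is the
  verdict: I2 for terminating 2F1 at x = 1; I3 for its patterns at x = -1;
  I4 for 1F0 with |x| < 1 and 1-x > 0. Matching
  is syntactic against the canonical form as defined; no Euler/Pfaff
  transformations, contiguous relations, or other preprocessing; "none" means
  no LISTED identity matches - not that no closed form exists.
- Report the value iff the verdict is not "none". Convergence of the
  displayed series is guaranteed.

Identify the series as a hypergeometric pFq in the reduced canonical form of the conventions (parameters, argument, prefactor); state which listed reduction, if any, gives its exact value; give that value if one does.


Structural cue: t_0 = -\frac{1}{4} here, and the denominator's factorial ratio (C = -1/4) is a lower Pochhammer.
Adjacent-term ratio: r(k) = 1 * (k-\frac{5}{4}) (k-\frac{3}{4}) (k+\frac{1}{2}) / [(k+\frac{1}{6}) (k+5) (k+1)] ; factor over Q: parameters, x = 1, and C = -\frac{1}{4}.

At argument 1: a 3F2 with upper {-\frac{5}{4}, -\frac{3}{4}, \frac{1}{2}}, lower {\frac{1}{6}, 5}, scaled by C = -\frac{1}{4}. Verdict: none here - no I1-I6 shape fits x = 1 with lower {\frac{1}{6}, 5}.


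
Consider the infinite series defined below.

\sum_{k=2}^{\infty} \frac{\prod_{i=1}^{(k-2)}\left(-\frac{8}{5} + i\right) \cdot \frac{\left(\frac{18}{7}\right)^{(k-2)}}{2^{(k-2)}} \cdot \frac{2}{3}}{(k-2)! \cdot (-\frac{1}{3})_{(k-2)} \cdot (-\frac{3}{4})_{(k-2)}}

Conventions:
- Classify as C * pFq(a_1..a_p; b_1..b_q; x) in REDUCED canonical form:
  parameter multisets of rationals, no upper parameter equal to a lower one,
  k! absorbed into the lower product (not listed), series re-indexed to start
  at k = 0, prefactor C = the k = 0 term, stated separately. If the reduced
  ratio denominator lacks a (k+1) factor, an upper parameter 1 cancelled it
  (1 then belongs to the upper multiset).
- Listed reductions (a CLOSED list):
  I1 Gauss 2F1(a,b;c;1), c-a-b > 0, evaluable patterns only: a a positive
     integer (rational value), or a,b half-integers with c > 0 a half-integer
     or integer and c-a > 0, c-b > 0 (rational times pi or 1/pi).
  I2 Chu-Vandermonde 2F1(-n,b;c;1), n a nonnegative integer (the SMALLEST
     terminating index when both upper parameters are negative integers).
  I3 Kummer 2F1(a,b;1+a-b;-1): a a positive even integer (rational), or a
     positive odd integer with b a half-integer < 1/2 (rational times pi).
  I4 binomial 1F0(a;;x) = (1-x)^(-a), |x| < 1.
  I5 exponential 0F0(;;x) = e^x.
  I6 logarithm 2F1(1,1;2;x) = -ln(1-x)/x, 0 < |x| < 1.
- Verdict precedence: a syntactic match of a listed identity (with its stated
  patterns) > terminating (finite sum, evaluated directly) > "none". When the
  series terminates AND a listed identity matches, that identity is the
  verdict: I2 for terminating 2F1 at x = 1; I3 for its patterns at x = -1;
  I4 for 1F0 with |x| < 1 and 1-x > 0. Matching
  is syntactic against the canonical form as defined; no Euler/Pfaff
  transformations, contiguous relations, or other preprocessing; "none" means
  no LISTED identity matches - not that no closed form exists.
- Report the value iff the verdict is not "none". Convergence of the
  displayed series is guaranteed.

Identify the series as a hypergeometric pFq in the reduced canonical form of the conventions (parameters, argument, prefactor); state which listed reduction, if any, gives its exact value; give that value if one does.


Classification (C = \frac{2}{3}): 1F2 with upper {-\frac{3}{5}}, lower {-\frac{3}{4}, -\frac{1}{3}}, argument x = \frac{9}{7}. Verdict: none - at argument \frac{9}{7} the multisets {-\frac{3}{5}} ; {-\frac{3}{4}, -\frac{1}{3}} match no listed identity.

Key step: from the first term \frac{2}{3}: the two k-th powers (prefactor 2/3) combine into one argument.
Adjacent-term ratio: r(k) = \frac{9}{7} * (k-\frac{3}{5}) / [(k-\frac{3}{4}) (k-\frac{1}{3}) (k+1)] - rational; roots negated = parameters, x = \frac{9}{7}, C = \frac{2}{3}.


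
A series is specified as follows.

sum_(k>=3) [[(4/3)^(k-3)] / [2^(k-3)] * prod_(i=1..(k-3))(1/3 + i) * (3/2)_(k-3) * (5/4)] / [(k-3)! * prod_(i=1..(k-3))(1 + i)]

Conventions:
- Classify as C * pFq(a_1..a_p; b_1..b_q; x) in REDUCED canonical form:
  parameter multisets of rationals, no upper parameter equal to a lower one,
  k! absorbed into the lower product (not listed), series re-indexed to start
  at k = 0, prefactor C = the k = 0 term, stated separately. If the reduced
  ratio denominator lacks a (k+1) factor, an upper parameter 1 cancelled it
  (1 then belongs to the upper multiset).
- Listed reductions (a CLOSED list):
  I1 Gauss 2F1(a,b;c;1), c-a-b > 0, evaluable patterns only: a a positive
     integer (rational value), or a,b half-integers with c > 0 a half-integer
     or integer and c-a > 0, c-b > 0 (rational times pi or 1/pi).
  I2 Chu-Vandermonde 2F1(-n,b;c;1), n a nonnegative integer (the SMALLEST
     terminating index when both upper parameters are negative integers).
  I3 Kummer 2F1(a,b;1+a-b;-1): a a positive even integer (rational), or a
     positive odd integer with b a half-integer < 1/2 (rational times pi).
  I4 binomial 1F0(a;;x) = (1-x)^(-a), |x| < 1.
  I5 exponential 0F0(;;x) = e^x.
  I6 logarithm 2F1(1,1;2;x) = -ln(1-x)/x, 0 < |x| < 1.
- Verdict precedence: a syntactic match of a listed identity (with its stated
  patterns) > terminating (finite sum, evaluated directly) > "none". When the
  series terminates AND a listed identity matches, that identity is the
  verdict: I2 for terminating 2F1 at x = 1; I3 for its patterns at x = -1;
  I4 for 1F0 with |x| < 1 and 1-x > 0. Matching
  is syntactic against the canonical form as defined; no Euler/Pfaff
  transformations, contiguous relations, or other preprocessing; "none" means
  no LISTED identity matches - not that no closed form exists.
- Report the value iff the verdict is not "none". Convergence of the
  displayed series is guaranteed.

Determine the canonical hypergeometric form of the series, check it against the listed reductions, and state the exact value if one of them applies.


With C = 5/4: the canonical form is 2F1(4/3, 3/2; 2; 2/3). Verdict: none - at argument 2/3 the multisets {4/3, 3/2} ; {2} match no listed identity.

Key observation: t_0 = 5/4 here, and the two k-th powers (prefactor 5/4) combine into one argument.
Consecutive-term ratio: r(k) = (2/3) * (k+4/3) (k+3/2) / [(k+2) (k+1)] - rational; roots negated = parameters, x = (2/3), C = 5/4.


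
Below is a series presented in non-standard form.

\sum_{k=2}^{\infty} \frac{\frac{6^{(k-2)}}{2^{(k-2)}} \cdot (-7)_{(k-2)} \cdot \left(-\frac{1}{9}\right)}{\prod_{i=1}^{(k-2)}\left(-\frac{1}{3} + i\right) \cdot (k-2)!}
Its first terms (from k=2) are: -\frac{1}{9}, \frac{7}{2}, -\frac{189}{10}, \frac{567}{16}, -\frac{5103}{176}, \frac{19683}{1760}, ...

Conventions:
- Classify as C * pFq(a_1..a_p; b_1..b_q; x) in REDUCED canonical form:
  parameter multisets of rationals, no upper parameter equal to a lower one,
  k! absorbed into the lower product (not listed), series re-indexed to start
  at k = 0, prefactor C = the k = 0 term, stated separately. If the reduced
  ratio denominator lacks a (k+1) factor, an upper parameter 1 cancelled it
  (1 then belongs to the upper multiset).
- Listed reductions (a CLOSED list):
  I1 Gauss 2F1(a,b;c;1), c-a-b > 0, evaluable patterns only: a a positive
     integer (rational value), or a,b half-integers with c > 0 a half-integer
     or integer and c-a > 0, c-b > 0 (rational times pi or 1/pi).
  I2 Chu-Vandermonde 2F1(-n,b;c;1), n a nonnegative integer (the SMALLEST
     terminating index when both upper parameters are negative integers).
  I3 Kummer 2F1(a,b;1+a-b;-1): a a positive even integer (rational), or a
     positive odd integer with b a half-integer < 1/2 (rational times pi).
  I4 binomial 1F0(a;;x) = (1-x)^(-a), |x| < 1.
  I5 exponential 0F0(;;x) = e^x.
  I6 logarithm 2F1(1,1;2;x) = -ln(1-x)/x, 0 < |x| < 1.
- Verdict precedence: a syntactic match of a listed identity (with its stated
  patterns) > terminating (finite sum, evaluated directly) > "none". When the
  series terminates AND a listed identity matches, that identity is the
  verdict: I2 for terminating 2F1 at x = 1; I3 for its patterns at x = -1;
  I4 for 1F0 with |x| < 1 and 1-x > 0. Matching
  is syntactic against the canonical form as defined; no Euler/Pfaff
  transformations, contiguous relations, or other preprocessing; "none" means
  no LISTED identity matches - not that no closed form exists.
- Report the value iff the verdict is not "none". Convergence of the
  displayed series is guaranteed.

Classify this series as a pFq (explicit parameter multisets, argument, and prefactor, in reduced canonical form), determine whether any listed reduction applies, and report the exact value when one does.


x = 3 here; the reduced form reads 1F1, upper {-7}, lower {\frac{2}{3}}, C = -\frac{1}{9}. Verdict: terminating. (-7)_k vanishes past k = 7, leaving a 8-term sum, computed directly. Sum: \frac{10137409}{37699200}.

The tell: with t_0 = -\frac{1}{9}, the two k-th powers (C = -1/9) combine into one argument.
Step ratio: r(k) = 3 * (k-7) / [(k+\frac{2}{3}) (k+1)] - rational in k. x = 3; t_0 = -\frac{1}{9}; negate the roots.


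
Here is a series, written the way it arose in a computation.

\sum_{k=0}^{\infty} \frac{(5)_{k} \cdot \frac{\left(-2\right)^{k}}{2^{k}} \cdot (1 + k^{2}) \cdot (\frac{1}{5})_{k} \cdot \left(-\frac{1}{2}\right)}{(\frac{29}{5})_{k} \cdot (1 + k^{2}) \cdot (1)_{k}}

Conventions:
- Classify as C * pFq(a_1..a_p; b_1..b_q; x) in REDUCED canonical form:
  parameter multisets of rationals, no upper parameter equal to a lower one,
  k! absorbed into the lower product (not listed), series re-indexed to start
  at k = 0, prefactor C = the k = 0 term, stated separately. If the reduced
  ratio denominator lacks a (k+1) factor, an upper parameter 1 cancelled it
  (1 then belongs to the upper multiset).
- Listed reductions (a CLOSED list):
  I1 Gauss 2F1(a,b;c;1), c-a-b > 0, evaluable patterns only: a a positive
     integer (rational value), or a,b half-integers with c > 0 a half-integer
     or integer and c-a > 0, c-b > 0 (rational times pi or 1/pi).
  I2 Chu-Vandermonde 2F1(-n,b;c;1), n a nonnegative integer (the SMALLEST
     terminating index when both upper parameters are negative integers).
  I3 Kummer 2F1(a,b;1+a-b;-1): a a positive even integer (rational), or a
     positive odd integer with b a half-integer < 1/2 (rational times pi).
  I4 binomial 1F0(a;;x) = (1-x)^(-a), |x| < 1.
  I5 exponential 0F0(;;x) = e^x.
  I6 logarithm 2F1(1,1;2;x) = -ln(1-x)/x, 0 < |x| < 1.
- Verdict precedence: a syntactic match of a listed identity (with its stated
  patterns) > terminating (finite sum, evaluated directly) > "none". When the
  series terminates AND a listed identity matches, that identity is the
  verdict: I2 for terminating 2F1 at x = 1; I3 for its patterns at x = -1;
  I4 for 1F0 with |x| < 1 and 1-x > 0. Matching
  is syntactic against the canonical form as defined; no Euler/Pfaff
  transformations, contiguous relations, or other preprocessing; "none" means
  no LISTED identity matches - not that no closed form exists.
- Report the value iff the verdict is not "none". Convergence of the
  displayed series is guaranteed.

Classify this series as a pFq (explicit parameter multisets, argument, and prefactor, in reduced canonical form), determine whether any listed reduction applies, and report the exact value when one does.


Canonical form: C = -\frac{1}{2} times 2F1 with upper {\frac{1}{5}, 5}, lower {\frac{29}{5}}, x = -1. Verdict: none. Every listed pattern misses the 2F1 form at -1, upper {\frac{1}{5}, 5}.

Key step: with t_0 = -\frac{1}{2}, k^2 + 1 divides numerator and denominator alike; C = -1/2 after cancelling.
Step ratio: r(k) = -1 * (k+\frac{1}{5}) (k+5) / [(k+\frac{29}{5}) (k+1)] ; factor over Q: parameters, x = -1, and C = -\frac{1}{2}.


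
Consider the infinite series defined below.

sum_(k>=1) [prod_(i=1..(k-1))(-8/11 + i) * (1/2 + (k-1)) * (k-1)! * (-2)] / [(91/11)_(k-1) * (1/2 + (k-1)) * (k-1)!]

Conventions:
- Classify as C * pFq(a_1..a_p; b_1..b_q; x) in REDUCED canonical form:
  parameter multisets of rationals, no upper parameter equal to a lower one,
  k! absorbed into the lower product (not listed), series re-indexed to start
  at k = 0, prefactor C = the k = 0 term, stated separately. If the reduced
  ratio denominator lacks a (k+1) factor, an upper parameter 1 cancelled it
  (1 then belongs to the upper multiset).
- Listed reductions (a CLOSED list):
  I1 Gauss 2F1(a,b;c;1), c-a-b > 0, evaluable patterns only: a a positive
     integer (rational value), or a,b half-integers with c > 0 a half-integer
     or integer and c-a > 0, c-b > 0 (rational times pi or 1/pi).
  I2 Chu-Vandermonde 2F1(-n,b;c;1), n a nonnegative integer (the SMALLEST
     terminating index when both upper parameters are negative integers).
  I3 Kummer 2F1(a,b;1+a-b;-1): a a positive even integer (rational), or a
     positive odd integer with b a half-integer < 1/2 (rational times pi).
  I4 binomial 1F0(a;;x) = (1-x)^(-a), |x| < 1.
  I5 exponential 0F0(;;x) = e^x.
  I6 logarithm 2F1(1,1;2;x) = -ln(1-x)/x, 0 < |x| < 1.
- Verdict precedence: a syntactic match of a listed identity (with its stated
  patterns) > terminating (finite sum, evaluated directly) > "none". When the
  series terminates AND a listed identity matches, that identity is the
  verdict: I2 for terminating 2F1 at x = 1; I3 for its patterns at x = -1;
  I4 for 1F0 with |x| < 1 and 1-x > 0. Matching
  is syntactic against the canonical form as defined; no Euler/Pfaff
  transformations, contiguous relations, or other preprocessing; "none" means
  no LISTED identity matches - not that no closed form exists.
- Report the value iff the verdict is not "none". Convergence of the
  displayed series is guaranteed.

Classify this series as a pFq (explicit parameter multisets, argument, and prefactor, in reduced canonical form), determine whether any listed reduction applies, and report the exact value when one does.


The series (x = 1) is 2F1: upper {3/11, 1}, lower {91/11}, prefactor -2. Verdict: this is the Gauss summation I1 (x = 1: the Gamma ratio telescopes since c-a-b = 7 > 0 and a = 1 in Z>0). Hence: -160/77.

Key step: t_0 being -2, the running product (C = -2) telescopes to a rising factorial.
Consecutive-term ratio: r(k) = 1 * (k+3/11) (k+1) / [(k+91/11) (k+1)] - rational in k, leading ratio 1; with t_0 = -2, classification follows.


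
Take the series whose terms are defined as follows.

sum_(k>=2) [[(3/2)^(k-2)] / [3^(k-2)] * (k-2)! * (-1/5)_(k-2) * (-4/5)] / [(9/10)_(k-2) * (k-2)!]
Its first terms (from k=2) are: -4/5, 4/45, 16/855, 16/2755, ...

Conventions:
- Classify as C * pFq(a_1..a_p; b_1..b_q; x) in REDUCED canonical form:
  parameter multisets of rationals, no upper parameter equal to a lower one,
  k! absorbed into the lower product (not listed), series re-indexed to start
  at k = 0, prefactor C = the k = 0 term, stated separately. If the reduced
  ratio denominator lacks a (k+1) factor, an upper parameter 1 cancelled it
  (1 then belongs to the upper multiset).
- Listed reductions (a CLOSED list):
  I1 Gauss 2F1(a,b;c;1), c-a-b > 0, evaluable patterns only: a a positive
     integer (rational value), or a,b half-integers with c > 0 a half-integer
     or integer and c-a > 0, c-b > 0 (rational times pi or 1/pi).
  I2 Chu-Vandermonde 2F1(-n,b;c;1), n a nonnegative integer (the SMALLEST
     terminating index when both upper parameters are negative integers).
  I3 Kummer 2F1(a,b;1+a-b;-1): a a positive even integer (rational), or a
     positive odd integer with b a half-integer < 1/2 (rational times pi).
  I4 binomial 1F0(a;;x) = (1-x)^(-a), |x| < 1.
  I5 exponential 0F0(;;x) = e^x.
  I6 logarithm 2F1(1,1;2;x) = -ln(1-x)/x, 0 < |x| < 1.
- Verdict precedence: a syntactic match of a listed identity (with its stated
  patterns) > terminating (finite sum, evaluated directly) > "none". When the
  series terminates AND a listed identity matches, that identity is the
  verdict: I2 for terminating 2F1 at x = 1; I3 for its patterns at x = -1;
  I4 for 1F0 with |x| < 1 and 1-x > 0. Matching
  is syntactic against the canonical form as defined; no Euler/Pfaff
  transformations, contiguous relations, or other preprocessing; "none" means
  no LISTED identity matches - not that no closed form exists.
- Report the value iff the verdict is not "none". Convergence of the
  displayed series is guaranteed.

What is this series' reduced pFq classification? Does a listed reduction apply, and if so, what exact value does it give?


Classification (C = -4/5): 2F1 with upper {-1/5, 1}, lower {9/10}, argument x = 1/2. Verdict: none (x = 1/2): each listed identity misses the multisets {-1/5, 1} ; {9/10}.

Key step: t_0 being -4/5, the factorial ratio (prefactor -4/5) (k+a-1)!/(a-1)! is a rising factorial (a)_k.
Consecutive-term ratio: r(k) = (1/2) * (k-1/5) (k+1) / [(k+9/10) (k+1)] - rational in k. x = (1/2); t_0 = -4/5; negate the roots.


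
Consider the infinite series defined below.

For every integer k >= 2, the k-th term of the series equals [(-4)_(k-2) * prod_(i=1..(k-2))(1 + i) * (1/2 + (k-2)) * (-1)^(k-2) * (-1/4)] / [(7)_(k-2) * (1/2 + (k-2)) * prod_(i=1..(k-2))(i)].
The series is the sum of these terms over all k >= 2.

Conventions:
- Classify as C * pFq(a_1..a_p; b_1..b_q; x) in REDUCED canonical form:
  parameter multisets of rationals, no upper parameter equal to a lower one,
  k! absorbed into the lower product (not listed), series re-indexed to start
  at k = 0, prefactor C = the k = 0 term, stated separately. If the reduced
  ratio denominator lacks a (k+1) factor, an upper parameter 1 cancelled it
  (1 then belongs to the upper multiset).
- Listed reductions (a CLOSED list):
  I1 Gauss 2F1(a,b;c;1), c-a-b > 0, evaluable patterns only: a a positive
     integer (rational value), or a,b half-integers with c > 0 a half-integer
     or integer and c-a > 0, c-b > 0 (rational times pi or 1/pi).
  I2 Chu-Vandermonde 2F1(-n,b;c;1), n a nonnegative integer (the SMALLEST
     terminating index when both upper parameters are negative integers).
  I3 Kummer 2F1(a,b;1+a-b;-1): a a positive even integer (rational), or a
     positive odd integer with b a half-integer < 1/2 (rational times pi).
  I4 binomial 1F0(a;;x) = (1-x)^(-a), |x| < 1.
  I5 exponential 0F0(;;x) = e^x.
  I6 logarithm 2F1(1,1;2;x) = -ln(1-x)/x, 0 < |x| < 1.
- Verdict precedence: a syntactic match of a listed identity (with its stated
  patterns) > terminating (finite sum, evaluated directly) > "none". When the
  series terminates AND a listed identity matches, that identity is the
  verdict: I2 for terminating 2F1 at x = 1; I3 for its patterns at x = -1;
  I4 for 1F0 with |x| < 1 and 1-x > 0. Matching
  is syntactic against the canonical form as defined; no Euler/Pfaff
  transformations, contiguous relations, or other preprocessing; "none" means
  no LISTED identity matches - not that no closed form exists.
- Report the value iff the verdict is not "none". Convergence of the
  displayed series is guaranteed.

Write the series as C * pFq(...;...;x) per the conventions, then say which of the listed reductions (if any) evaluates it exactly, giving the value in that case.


Key step: from the first term -1/4: the product of the first k integers (prefactor -1/4) is k!.
Term ratio: r(k) = (-1) * (k-4) (k+2) / [(k+7) (k+1)] - rational in k, leading ratio (-1); with t_0 = -1/4, classification follows.

With C = -1/4: the canonical form is 2F1(-4, 2; 7; -1). Verdict: Kummer's theorem (I3) applies (x = -1; c = 7 equals 1+a-b for upper {-4, 2}: listed pattern). Its exact value is -3/4.
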